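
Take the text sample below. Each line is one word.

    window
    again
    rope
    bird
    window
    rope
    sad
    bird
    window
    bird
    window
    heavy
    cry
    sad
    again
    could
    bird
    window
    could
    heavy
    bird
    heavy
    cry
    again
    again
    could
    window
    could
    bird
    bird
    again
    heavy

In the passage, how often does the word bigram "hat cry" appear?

Scanning the 31 overlapping bigram windows for "hat cry":
  (none found)

0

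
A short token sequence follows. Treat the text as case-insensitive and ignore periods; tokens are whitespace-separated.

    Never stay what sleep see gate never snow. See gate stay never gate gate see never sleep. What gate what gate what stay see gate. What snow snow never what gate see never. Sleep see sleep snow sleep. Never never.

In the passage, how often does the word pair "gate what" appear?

Scanning the 39 overlapping bigram windows for "gate what":
  position 19–20: gate what
  position 21–22: gate what
  position 25–26: gate what

3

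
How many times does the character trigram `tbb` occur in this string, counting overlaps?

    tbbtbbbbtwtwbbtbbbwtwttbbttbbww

Sliding a length-3 window over the 31 characters (29 positions):
  position 1–3: tbb
  position 4–6: tbb
  position 15–17: tbb
  position 23–25: tbb
  position 27–29: tbb

5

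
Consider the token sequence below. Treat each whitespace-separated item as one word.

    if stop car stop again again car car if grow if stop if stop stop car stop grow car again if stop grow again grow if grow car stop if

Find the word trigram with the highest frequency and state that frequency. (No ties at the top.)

Trigram frequencies (highest first):
  stop car stop: 2
  if stop car: 1
  car stop again: 1
  stop again again: 1
  again again car: 1
  again car car: 1
  … (21 more, each ≤ 1)

"stop car stop", 2 times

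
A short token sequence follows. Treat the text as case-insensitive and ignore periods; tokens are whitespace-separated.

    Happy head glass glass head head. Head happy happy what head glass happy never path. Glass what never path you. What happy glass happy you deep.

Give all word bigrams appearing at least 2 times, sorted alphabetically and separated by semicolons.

Bigram counts meeting the condition (at least 2 times):
  glass happy: 2
  head glass: 2
  head head: 2
  never path: 2

glass happy; head glass; head head; never path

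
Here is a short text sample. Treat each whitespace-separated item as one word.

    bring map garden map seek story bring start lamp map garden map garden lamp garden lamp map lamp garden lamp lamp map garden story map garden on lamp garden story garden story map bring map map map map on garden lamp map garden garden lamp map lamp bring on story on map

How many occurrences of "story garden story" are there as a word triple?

1

Scanning the 50 overlapping trigram windows for "story garden story":
  position 30–32: story garden story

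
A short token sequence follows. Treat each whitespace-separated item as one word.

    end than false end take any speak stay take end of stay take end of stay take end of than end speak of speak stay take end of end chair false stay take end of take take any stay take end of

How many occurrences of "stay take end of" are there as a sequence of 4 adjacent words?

6

Scanning the 39 overlapping 4-gram windows for "stay take end of":
  position 8–11: stay take end of
  position 12–15: stay take end of
  position 16–19: stay take end of
  position 25–28: stay take end of
  position 32–35: stay take end of
  position 39–42: stay take end of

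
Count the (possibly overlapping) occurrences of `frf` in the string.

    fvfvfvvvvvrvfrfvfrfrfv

Sliding a length-3 window over the 22 characters (20 positions):
  position 13–15: frf
  position 17–19: frf
  position 19–21: frf

3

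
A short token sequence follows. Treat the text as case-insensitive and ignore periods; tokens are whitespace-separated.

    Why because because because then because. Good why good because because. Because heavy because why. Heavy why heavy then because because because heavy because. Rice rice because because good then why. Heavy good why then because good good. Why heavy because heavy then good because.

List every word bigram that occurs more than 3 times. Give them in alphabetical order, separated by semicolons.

Bigram counts meeting the condition (more than 3 times):
  because because: 7
  why heavy: 4

because because; why heavy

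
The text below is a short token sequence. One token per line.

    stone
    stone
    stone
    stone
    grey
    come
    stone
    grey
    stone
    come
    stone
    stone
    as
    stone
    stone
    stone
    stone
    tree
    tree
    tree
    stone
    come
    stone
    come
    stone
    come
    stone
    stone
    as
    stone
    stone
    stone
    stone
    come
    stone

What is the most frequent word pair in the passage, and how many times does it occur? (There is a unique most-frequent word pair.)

"stone stone", 11 times

Bigram frequencies (highest first):
  stone stone: 11
  come stone: 6
  stone come: 5
  stone grey: 2
  stone as: 2
  as stone: 2
  … (5 more, each ≤ 2)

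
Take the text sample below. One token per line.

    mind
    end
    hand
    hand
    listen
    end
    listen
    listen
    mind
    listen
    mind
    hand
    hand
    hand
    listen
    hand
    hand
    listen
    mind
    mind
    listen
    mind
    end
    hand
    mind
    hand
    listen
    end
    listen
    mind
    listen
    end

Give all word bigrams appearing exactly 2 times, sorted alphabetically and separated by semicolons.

Bigram counts meeting the condition (exactly 2 times):
  end hand: 2
  end listen: 2
  mind end: 2
  mind hand: 2

end hand; end listen; mind end; mind hand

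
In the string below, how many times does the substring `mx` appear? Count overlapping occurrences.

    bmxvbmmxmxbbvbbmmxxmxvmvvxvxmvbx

Sliding a length-2 window over the 32 characters (31 positions):
  position 2–3: mx
  position 7–8: mx
  position 9–10: mx
  position 17–18: mx
  position 20–21: mx

5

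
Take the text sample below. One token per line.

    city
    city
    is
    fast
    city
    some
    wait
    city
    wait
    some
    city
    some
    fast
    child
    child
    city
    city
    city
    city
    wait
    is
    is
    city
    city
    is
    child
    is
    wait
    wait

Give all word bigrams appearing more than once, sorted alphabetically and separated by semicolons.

city city; city is; city some; city wait

Bigram counts meeting the condition (more than once):
  city city: 5
  city is: 2
  city some: 2
  city wait: 2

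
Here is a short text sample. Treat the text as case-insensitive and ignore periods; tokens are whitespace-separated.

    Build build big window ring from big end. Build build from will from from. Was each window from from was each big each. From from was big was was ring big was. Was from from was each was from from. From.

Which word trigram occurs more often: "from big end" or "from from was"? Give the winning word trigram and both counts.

"from from was" (4 vs 1)

"from big end": 1 occurrence
"from from was": 4 occurrences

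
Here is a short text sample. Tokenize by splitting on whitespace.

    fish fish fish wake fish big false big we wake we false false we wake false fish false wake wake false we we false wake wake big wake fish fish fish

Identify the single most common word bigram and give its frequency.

Bigram frequencies (highest first):
  fish fish: 4
  wake fish: 2
  we wake: 2
  we false: 2
  false we: 2
  wake false: 2
  … (14 more, each ≤ 2)

"fish fish", 4 times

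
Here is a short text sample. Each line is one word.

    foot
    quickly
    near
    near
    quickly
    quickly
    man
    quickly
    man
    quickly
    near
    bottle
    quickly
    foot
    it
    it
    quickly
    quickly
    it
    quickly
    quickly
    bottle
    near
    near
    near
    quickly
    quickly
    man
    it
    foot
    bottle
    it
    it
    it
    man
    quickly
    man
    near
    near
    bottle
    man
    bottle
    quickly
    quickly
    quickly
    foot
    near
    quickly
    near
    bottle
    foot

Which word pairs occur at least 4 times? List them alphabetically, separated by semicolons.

Bigram counts meeting the condition (at least 4 times):
  near near: 4
  quickly man: 4
  quickly quickly: 6

near near; quickly man; quickly quickly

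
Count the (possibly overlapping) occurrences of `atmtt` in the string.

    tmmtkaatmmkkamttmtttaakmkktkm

0

Sliding a length-5 window over the 29 characters (25 positions):
  (no match at any position)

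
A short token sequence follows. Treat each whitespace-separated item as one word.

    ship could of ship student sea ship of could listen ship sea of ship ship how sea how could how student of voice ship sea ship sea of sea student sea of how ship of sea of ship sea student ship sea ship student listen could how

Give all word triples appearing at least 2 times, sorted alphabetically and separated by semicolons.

Trigram counts meeting the condition (at least 2 times):
  sea of ship: 2
  ship sea of: 2
  ship sea ship: 2

sea of ship; ship sea of; ship sea ship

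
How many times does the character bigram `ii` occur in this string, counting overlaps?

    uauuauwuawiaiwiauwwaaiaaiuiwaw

Sliding a length-2 window over the 30 characters (29 positions):
  (no match at any position)

0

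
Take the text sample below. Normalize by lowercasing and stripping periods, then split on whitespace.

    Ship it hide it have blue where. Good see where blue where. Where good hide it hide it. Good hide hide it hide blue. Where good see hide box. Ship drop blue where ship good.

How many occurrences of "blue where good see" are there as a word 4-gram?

Scanning the 32 overlapping 4-gram windows for "blue where good see":
  position 6–9: blue where good see
  position 24–27: blue where good see

2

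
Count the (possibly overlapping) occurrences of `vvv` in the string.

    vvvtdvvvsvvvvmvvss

Sliding a length-3 window over the 18 characters (16 positions):
  position 1–3: vvv
  position 6–8: vvv
  position 10–12: vvv
  position 11–13: vvv

4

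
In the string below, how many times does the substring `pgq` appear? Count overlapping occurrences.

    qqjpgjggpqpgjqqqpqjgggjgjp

Sliding a length-3 window over the 26 characters (24 positions):
  (no match at any position)

0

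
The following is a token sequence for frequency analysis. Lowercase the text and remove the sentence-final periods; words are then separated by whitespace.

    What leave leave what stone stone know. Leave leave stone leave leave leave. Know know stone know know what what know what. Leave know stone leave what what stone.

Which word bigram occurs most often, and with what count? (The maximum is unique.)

Bigram frequencies (highest first):
  leave leave: 4
  what leave: 2
  leave what: 2
  what stone: 2
  stone know: 2
  stone leave: 2
  … (9 more, each ≤ 2)

"leave leave", 4 times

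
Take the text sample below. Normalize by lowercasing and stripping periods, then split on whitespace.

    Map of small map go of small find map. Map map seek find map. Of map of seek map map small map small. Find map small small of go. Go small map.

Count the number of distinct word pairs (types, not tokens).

19

32 tokens → 31 bigram windows in total.
Repeated bigrams (each contributes count−1 duplicates):
  find map: 3
  map map: 3
  map of: 3
  map small: 3
  small map: 3
  of small: 2
  small find: 2
12 duplicate windows → 31 − 12 = 19 distinct.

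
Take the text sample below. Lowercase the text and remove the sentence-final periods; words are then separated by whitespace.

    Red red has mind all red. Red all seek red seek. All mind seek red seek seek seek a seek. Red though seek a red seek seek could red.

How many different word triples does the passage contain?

25

29 tokens → 27 trigram windows in total.
Repeated trigrams (each contributes count−1 duplicates):
  red seek seek: 2
  seek red seek: 2
2 duplicate windows → 27 − 2 = 25 distinct.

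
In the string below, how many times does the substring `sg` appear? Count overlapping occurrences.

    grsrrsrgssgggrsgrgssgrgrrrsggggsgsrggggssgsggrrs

7

Sliding a length-2 window over the 48 characters (47 positions):
  position 10–11: sg
  position 15–16: sg
  position 20–21: sg
  position 27–28: sg
  position 32–33: sg
  position 41–42: sg
  position 43–44: sg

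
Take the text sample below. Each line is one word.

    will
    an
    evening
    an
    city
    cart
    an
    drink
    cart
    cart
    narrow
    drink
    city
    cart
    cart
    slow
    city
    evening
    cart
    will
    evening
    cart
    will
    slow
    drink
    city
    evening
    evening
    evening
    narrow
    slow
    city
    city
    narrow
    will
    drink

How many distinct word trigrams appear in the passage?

33

36 tokens → 34 trigram windows in total.
Repeated trigrams (each contributes count−1 duplicates):
  evening cart will: 2
1 duplicate windows → 34 − 1 = 33 distinct.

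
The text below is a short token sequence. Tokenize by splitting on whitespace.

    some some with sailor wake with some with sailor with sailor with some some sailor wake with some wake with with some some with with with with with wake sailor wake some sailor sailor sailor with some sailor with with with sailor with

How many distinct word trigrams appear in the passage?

43 tokens → 41 trigram windows in total.
Repeated trigrams (each contributes count−1 duplicates):
  with with with: 4
  with sailor with: 3
  sailor wake with: 2
  sailor with some: 2
  some some with: 2
  some with sailor: 2
  wake with some: 2
  with some some: 2
11 duplicate windows → 41 − 11 = 30 distinct.

30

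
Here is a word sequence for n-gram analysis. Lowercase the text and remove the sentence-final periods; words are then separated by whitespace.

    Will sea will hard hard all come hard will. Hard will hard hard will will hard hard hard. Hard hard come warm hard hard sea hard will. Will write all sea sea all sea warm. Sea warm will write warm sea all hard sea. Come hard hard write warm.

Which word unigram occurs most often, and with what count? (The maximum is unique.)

Unigram frequencies (highest first):
  hard: 17
  will: 9
  sea: 8
  warm: 5
  all: 4
  come: 3
  … (1 more, each ≤ 3)

"hard", 17 times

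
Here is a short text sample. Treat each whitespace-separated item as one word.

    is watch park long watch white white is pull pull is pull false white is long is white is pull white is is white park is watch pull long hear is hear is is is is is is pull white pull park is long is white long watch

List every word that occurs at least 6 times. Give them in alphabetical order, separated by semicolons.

Unigram counts meeting the condition (at least 6 times):
  is: 18
  pull: 7
  white: 8

is; pull; white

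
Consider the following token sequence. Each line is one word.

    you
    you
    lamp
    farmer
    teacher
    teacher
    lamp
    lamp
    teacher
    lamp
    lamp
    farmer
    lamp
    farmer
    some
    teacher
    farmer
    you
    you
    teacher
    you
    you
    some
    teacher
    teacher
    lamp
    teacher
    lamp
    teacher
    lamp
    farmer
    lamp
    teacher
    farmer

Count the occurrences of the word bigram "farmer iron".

0

Scanning the 33 overlapping bigram windows for "farmer iron":
  (none found)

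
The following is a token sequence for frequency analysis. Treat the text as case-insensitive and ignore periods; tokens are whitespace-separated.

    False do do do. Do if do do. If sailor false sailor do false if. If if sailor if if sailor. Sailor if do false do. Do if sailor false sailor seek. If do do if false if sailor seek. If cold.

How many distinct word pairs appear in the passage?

42 tokens → 41 bigram windows in total.
Repeated bigrams (each contributes count−1 duplicates):
  do do: 6
  if sailor: 5
  do if: 4
  if do: 3
  if if: 3
  do false: 2
  false do: 2
  false if: 2
  … (5 more repeated)
24 duplicate windows → 41 − 24 = 17 distinct.

17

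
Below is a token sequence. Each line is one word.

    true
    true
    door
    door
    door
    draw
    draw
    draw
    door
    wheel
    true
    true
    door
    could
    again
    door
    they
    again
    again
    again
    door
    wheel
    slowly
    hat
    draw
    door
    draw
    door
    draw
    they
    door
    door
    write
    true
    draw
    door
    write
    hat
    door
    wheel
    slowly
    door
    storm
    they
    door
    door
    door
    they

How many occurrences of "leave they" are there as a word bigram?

0

Scanning the 47 overlapping bigram windows for "leave they":
  (none found)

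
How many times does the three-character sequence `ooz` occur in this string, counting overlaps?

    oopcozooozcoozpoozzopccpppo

3

Sliding a length-3 window over the 27 characters (25 positions):
  position 8–10: ooz
  position 12–14: ooz
  position 16–18: ooz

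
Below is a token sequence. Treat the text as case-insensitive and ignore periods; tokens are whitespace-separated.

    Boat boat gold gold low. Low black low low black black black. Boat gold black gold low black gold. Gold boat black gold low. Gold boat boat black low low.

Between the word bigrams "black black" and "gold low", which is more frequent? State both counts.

"black black": 2 occurrences
"gold low": 3 occurrences

"gold low" (3 vs 2)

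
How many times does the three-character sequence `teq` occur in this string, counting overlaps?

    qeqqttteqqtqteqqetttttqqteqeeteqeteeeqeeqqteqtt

Sliding a length-3 window over the 47 characters (45 positions):
  position 7–9: teq
  position 13–15: teq
  position 25–27: teq
  position 30–32: teq
  position 43–45: teq

5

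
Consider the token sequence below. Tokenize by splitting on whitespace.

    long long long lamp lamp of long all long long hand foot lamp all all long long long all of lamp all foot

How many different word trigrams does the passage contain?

19

23 tokens → 21 trigram windows in total.
Repeated trigrams (each contributes count−1 duplicates):
  all long long: 2
  long long long: 2
2 duplicate windows → 21 − 2 = 19 distinct.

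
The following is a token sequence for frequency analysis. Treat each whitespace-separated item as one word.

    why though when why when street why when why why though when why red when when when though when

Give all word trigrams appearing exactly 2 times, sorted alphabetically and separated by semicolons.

Trigram counts meeting the condition (exactly 2 times):
  though when why: 2
  why though when: 2

though when why; why though when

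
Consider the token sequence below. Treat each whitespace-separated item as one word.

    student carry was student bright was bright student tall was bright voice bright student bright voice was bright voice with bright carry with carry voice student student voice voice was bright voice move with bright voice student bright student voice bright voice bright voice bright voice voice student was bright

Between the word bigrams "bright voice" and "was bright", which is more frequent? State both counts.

"bright voice": 8 occurrences
"was bright": 5 occurrences

"bright voice" (8 vs 5)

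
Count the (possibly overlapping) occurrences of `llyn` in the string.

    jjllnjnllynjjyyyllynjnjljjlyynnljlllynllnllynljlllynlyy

Sliding a length-4 window over the 55 characters (52 positions):
  position 8–11: llyn
  position 17–20: llyn
  position 35–38: llyn
  position 42–45: llyn
  position 49–52: llyn

5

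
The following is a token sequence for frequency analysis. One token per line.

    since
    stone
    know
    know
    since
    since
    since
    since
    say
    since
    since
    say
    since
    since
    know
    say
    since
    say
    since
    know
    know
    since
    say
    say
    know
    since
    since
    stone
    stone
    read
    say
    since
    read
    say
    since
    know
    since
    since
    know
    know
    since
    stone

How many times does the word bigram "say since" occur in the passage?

6

Scanning the 41 overlapping bigram windows for "say since":
  position 9–10: say since
  position 12–13: say since
  position 16–17: say since
  position 18–19: say since
  position 31–32: say since
  position 34–35: say since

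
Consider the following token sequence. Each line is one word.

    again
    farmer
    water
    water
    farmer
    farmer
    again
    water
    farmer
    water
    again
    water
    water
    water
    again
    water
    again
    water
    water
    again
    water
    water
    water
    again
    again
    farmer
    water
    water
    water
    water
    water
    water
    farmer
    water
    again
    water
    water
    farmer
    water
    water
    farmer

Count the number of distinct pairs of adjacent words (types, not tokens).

41 tokens → 40 bigram windows in total.
Repeated bigrams (each contributes count−1 duplicates):
  water water: 13
  again water: 6
  water again: 6
  farmer water: 5
  water farmer: 5
  again farmer: 2
31 duplicate windows → 40 − 31 = 9 distinct.

9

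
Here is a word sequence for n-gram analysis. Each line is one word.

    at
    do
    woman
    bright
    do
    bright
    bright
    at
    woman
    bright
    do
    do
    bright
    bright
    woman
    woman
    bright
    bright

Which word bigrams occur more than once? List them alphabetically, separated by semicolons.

Bigram counts meeting the condition (more than once):
  bright bright: 3
  bright do: 2
  do bright: 2
  woman bright: 3

bright bright; bright do; do bright; woman bright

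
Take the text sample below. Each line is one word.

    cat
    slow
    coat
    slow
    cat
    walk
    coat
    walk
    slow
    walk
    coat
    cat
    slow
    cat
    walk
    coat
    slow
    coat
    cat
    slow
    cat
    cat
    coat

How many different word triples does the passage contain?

17

23 tokens → 21 trigram windows in total.
Repeated trigrams (each contributes count−1 duplicates):
  cat slow cat: 2
  cat walk coat: 2
  coat cat slow: 2
  slow cat walk: 2
4 duplicate windows → 21 − 4 = 17 distinct.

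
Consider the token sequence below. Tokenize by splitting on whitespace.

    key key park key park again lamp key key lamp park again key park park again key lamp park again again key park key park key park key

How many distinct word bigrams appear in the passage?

11

28 tokens → 27 bigram windows in total.
Repeated bigrams (each contributes count−1 duplicates):
  key park: 6
  park again: 4
  park key: 4
  again key: 3
  key key: 2
  key lamp: 2
  lamp park: 2
16 duplicate windows → 27 − 16 = 11 distinct.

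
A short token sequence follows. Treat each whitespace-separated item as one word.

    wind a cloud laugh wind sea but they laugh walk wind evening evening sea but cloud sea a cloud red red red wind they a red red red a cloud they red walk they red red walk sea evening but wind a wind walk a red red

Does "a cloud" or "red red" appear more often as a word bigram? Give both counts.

"red red" (6 vs 3)

"a cloud": 3 occurrences
"red red": 6 occurrences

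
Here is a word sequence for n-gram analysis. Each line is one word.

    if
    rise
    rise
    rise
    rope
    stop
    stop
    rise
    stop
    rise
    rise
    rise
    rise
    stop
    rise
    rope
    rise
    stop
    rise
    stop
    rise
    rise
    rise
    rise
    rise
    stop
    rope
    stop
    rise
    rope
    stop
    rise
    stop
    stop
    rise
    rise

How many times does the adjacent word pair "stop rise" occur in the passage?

8

Scanning the 35 overlapping bigram windows for "stop rise":
  position 7–8: stop rise
  position 9–10: stop rise
  position 14–15: stop rise
  position 18–19: stop rise
  position 20–21: stop rise
  position 28–29: stop rise
  position 31–32: stop rise
  position 34–35: stop rise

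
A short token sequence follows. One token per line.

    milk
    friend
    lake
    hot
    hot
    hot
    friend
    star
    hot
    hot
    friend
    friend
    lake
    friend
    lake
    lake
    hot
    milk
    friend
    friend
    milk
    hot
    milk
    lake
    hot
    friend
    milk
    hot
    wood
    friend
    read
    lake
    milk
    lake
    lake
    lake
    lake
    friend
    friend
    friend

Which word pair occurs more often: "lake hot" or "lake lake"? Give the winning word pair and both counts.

"lake hot": 3 occurrences
"lake lake": 4 occurrences

"lake lake" (4 vs 3)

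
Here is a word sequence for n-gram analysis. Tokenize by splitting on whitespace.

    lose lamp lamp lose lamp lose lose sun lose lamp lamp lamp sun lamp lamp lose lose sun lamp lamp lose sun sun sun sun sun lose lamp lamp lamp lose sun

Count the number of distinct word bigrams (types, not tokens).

9

32 tokens → 31 bigram windows in total.
Repeated bigrams (each contributes count−1 duplicates):
  lamp lamp: 7
  lamp lose: 5
  lose lamp: 4
  lose sun: 4
  sun sun: 4
  lose lose: 2
  sun lamp: 2
  sun lose: 2
22 duplicate windows → 31 − 22 = 9 distinct.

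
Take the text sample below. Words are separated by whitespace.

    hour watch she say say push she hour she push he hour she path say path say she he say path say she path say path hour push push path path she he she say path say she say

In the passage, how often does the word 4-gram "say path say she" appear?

Scanning the 36 overlapping 4-gram windows for "say path say she":
  position 15–18: say path say she
  position 20–23: say path say she
  position 35–38: say path say she

3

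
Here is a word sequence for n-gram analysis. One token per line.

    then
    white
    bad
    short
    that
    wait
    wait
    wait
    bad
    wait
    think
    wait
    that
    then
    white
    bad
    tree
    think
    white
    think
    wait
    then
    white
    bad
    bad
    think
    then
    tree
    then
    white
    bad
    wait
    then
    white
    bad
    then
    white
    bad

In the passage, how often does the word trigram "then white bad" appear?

Scanning the 36 overlapping trigram windows for "then white bad":
  position 1–3: then white bad
  position 14–16: then white bad
  position 22–24: then white bad
  position 29–31: then white bad
  position 33–35: then white bad
  position 36–38: then white bad

6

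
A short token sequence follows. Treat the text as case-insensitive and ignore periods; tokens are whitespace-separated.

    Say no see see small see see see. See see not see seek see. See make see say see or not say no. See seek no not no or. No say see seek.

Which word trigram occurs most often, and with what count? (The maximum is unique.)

"see see see", 3 times

Trigram frequencies (highest first):
  see see see: 3
  say no see: 2
  no see see: 1
  see see small: 1
  see small see: 1
  small see see: 1
  … (22 more, each ≤ 1)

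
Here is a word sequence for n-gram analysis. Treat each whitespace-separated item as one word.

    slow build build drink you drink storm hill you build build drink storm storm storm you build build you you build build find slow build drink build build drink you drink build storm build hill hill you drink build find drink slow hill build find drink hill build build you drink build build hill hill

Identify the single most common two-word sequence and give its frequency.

"build build", 7 times

Bigram frequencies (highest first):
  build build: 7
  build drink: 4
  you drink: 4
  drink build: 4
  you build: 3
  build find: 3
  … (19 more, each ≤ 2)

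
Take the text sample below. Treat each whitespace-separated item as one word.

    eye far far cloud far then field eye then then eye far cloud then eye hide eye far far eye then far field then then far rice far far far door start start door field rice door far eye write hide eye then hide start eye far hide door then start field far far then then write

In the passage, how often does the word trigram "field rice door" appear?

1

Scanning the 55 overlapping trigram windows for "field rice door":
  position 35–37: field rice door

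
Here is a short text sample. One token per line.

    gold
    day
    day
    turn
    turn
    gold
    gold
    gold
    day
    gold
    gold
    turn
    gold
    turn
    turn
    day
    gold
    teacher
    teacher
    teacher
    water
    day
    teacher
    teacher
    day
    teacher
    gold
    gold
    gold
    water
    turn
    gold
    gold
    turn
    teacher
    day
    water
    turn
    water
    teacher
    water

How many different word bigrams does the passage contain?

22

41 tokens → 40 bigram windows in total.
Repeated bigrams (each contributes count−1 duplicates):
  gold gold: 6
  gold turn: 3
  teacher teacher: 3
  turn gold: 3
  day gold: 2
  day teacher: 2
  gold day: 2
  teacher day: 2
  … (3 more repeated)
18 duplicate windows → 40 − 18 = 22 distinct.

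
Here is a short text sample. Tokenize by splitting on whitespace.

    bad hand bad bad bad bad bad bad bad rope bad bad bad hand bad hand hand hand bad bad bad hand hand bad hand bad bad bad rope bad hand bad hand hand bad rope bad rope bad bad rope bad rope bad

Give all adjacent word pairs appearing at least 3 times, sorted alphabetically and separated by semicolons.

bad bad; bad hand; bad rope; hand bad; hand hand; rope bad

Bigram counts meeting the condition (at least 3 times):
  bad bad: 13
  bad hand: 7
  bad rope: 6
  hand bad: 7
  hand hand: 4
  rope bad: 6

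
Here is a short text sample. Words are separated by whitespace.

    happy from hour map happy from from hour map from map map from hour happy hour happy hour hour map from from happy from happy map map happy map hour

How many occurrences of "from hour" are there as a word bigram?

3

Scanning the 29 overlapping bigram windows for "from hour":
  position 2–3: from hour
  position 7–8: from hour
  position 13–14: from hour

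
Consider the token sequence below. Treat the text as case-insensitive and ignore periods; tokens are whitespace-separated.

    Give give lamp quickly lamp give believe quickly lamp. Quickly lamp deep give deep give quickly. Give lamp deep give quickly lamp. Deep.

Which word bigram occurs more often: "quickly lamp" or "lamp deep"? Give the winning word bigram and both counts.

"quickly lamp" (4 vs 3)

"quickly lamp": 4 occurrences
"lamp deep": 3 occurrences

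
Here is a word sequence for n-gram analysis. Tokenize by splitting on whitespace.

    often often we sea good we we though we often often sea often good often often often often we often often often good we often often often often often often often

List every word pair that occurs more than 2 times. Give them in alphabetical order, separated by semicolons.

often often; we often

Bigram counts meeting the condition (more than 2 times):
  often often: 13
  we often: 3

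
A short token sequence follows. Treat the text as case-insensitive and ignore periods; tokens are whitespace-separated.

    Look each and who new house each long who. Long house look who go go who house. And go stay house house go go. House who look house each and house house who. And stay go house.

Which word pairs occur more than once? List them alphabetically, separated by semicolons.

each and; go go; go house; house each; house house; house who

Bigram counts meeting the condition (more than once):
  each and: 2
  go go: 2
  go house: 2
  house each: 2
  house house: 2
  house who: 2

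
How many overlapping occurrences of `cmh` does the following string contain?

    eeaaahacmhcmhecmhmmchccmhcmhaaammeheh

5

Sliding a length-3 window over the 37 characters (35 positions):
  position 8–10: cmh
  position 11–13: cmh
  position 15–17: cmh
  position 23–25: cmh
  position 26–28: cmh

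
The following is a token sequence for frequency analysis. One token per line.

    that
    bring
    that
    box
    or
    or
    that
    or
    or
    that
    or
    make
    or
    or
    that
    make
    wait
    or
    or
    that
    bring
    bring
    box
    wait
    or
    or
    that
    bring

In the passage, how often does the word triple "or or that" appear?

5

Scanning the 26 overlapping trigram windows for "or or that":
  position 5–7: or or that
  position 8–10: or or that
  position 13–15: or or that
  position 18–20: or or that
  position 25–27: or or that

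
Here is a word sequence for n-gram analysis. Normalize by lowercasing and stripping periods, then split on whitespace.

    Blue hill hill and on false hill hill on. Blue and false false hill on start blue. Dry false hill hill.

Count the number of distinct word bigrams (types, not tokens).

21 tokens → 20 bigram windows in total.
Repeated bigrams (each contributes count−1 duplicates):
  false hill: 3
  hill hill: 3
  hill on: 2
5 duplicate windows → 20 − 5 = 15 distinct.

15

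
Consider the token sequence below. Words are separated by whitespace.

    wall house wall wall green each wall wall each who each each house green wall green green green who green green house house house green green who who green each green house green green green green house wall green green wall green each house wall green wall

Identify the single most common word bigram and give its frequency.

"green green", 8 times

Bigram frequencies (highest first):
  green green: 8
  wall green: 5
  house wall: 3
  green each: 3
  house green: 3
  green wall: 3
  … (14 more, each ≤ 3)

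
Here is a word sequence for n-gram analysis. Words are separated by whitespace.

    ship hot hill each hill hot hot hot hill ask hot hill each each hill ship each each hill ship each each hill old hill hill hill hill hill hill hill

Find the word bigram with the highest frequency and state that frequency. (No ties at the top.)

Bigram frequencies (highest first):
  hill hill: 6
  each hill: 4
  hot hill: 3
  each each: 3
  hill each: 2
  hot hot: 2
  … (8 more, each ≤ 2)

"hill hill", 6 times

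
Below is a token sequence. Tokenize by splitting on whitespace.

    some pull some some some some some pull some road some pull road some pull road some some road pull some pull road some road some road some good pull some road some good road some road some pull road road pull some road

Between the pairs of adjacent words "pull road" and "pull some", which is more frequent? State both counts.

"pull some" (5 vs 4)

"pull road": 4 occurrences
"pull some": 5 occurrences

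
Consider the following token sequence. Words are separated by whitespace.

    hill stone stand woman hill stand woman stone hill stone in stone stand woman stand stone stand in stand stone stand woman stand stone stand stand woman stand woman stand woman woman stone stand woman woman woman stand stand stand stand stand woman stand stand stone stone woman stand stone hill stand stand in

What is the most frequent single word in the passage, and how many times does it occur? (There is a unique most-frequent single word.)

"stand", 23 times

Unigram frequencies (highest first):
  stand: 23
  woman: 13
  stone: 11
  hill: 4
  in: 3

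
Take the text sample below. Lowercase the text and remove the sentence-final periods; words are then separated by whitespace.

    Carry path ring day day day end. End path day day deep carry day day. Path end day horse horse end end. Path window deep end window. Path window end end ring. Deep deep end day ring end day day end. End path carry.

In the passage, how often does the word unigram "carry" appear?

3

Scanning the 44 tokens for "carry":
  position 1: carry
  position 13: carry
  position 44: carry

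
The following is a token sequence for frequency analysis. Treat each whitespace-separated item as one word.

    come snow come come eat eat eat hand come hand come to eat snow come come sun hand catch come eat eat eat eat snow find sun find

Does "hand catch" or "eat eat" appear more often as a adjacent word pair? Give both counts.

"hand catch": 1 occurrence
"eat eat": 5 occurrences

"eat eat" (5 vs 1)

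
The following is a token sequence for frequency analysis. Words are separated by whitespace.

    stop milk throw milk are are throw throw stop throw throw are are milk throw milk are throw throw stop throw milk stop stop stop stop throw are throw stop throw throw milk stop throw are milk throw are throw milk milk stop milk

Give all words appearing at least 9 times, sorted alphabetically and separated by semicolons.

Unigram counts meeting the condition (at least 9 times):
  milk: 10
  stop: 10
  throw: 16

milk; stop; throw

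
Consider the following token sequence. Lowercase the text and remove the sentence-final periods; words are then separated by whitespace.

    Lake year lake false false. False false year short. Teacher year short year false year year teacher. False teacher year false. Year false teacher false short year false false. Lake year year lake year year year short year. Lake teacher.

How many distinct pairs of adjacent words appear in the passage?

40 tokens → 39 bigram windows in total.
Repeated bigrams (each contributes count−1 duplicates):
  false false: 4
  year false: 4
  year year: 4
  false year: 3
  lake year: 3
  short year: 3
  year lake: 3
  year short: 3
  … (3 more repeated)
22 duplicate windows → 39 − 22 = 17 distinct.

17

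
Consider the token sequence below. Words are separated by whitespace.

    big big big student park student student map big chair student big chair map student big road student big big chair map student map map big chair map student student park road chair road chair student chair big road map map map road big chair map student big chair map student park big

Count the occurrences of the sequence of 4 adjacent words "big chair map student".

5

Scanning the 50 overlapping 4-gram windows for "big chair map student":
  position 12–15: big chair map student
  position 20–23: big chair map student
  position 26–29: big chair map student
  position 44–47: big chair map student
  position 48–51: big chair map student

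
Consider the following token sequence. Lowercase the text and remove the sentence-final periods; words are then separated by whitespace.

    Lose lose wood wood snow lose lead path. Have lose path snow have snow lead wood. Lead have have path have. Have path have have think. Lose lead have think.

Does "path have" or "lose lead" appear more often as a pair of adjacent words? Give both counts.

"path have": 3 occurrences
"lose lead": 2 occurrences

"path have" (3 vs 2)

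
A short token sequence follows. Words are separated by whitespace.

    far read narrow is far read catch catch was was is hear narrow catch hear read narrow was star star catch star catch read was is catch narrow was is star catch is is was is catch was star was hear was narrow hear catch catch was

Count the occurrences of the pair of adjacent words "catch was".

3

Scanning the 46 overlapping bigram windows for "catch was":
  position 8–9: catch was
  position 37–38: catch was
  position 46–47: catch was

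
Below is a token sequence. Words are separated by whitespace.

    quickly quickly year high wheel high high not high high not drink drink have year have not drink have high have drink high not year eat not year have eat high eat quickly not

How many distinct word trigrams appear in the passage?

34 tokens → 32 trigram windows in total.
Repeated trigrams (each contributes count−1 duplicates):
  high high not: 2
1 duplicate windows → 32 − 1 = 31 distinct.

31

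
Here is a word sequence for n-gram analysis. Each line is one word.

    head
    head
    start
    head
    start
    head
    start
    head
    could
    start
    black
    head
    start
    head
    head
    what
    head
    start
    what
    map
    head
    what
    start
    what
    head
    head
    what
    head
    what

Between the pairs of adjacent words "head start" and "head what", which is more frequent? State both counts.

"head start" (5 vs 4)

"head start": 5 occurrences
"head what": 4 occurrences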